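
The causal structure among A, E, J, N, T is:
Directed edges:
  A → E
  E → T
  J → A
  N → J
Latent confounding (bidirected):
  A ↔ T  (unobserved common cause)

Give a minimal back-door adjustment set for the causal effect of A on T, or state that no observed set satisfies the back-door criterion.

A→T: no observed back-door set.

desc(A)\{A}={E,T}; candidates ⊆ {J,N}.
A↔T: latent back-door arc(s) into A.
size 0: {}; under {} A still reaches {J,N,T} ∋ T.
size 1: {J}, {N}; under {J} A still reaches {T} ∋ T.
size 2: {J,N}; under {J,N} A still reaches {T} ∋ T.
A↔T cannot be blocked by any observed set — no back-door set.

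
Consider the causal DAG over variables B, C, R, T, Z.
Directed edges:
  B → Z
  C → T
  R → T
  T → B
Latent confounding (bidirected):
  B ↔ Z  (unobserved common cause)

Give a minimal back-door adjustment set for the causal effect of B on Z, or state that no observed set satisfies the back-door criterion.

desc(B)\{B}={Z}; candidates ⊆ {C,R,T}.
B↔Z: latent back-door arc(s) into B.
size 0: {}; under {} B still reaches {C,R,T,Z} ∋ Z.
size 1: {C}, {R}, {T}; under {C} B still reaches {R,T,Z} ∋ Z.
size 2: {C,R}, {C,T}, {R,T}; under {C,R} B still reaches {T,Z} ∋ Z.
B↔Z cannot be blocked by any observed set — no back-door set.

B→Z: no observed back-door set.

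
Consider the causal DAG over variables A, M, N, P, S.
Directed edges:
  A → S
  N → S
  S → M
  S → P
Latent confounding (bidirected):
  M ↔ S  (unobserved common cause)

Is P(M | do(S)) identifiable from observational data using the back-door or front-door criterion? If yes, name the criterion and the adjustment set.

P(M|do(S)): not identifiable (no BD/FD set).

desc(S)\{S}={M,P}; candidates ⊆ {A,N}.
S↔M: latent back-door arc(s) into S.
size 0: {}; under {} S still reaches {A,M,N} ∋ M.
size 1: {A}, {N}; under {A} S still reaches {M,N} ∋ M.
size 2: {A,N}; under {A,N} S still reaches {M} ∋ M.
S↔M cannot be blocked by any observed set — no back-door set.
No mediator lies on a directed S→…→M path.
Neither criterion identifies P(M|do(S)) in this graph.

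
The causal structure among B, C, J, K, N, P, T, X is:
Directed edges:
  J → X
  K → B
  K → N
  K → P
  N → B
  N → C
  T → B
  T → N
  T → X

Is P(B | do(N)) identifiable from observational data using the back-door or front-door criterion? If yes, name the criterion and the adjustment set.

P(B|do(N)): backdoor, adjust for {K, T}.

desc(N)\{N}={B,C}; candidates ⊆ {J,K,P,T,X}.
size 0: {}; under {} N still reaches {B,K,P,T,X} ∋ B.
size 1: {J}, {K}, {P} …(+2); under {J} N still reaches {B,K,P,T,X} ∋ B.
{K,T}: N⊥B given {K,T} in G with N→· removed — back-door holds.
P(B|do(N)) = Σ_{K,T} P(B|N,K,T)·P(K,T).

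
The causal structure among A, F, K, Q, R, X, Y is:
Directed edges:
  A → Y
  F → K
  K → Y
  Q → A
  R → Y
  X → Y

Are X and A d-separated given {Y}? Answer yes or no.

No — X and A are d-connected given {Y}.

Bayes-Ball from X | {Y} reaches {A,F,K,Q,R}.
A ∈ reach(X|{Y}) ⇒ X ⊥̸ A | {Y}.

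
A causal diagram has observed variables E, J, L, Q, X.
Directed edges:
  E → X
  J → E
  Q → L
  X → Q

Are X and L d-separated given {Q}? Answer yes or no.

Yes — X ⊥ L | {Q}.

Bayes-Ball from X | {Q} reaches {E,J}.
L ∉ reach(X|{Q}) ⇒ X ⊥ L | {Q}.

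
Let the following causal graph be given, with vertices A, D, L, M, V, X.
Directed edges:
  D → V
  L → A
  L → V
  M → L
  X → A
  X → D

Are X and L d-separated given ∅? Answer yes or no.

Bayes-Ball from X | ∅ reaches {A,D,V}.
L ∉ reach(X|∅) ⇒ X ⊥ L | ∅.

Yes — X ⊥ L | ∅.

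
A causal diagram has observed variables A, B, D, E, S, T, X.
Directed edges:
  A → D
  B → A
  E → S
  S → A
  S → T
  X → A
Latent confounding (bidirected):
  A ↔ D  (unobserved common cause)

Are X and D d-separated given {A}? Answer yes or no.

No — X and D are d-connected given {A}.

Bayes-Ball from X | {A} reaches {B,D,E,S,T}.
D ∈ reach(X|{A}) ⇒ X ⊥̸ D | {A}.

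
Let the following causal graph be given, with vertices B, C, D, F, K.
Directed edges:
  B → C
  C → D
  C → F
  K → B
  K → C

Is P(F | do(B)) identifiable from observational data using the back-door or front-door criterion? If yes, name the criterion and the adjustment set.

desc(B)\{B}={C,D,F}; candidates ⊆ {K}.
size 0: {}; under {} B still reaches {C,D,F,K} ∋ F.
{K}: B⊥F given {K} in G with B→· removed — back-door holds.
P(F|do(B)) = Σ_{K} P(F|B,K)·P(K).

P(F|do(B)): backdoor, adjust for {K}.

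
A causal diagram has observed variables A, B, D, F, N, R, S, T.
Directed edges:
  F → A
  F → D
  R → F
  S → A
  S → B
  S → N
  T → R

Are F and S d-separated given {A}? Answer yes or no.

No — F and S are d-connected given {A}.

Bayes-Ball from F | {A} reaches {B,D,N,R,S,T}.
S ∈ reach(F|{A}) ⇒ F ⊥̸ S | {A}.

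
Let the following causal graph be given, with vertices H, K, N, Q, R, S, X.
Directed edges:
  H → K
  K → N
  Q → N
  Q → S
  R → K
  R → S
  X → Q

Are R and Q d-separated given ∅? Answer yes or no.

Yes — R ⊥ Q | ∅.

Bayes-Ball from R | ∅ reaches {K,N,S}.
Q ∉ reach(R|∅) ⇒ R ⊥ Q | ∅.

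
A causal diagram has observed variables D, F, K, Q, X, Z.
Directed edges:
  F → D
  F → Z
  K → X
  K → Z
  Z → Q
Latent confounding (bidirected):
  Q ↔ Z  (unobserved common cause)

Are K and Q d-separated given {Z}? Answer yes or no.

No — K and Q are d-connected given {Z}.

Bayes-Ball from K | {Z} reaches {D,F,Q,X}.
Q ∈ reach(K|{Z}) ⇒ K ⊥̸ Q | {Z}.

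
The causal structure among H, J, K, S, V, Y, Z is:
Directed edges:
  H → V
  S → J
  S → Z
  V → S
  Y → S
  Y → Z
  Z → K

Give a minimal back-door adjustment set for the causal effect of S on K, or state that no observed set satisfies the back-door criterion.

desc(S)\{S}={J,K,Z}; candidates ⊆ {H,V,Y}.
size 0: {}; under {} S still reaches {H,K,V,Y,Z} ∋ K.
{Y}: S⊥K given {Y} in G with S→· removed — back-door holds.

S→K: minimal back-door set {Y}.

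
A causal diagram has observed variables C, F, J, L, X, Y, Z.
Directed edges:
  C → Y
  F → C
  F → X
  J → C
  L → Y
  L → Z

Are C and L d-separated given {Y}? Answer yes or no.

Bayes-Ball from C | {Y} reaches {F,J,L,X,Z}.
L ∈ reach(C|{Y}) ⇒ C ⊥̸ L | {Y}.

No — C and L are d-connected given {Y}.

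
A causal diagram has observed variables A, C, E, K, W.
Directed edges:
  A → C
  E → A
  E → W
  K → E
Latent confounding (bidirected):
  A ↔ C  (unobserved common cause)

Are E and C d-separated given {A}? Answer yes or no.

No — E and C are d-connected given {A}.

Bayes-Ball from E | {A} reaches {C,K,W}.
C ∈ reach(E|{A}) ⇒ E ⊥̸ C | {A}.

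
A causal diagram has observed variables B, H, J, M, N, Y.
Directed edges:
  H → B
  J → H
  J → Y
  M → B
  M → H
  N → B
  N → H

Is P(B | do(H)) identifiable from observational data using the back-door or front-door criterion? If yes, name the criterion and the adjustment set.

P(B|do(H)): backdoor, adjust for {M, N}.

desc(H)\{H}={B}; candidates ⊆ {J,M,N,Y}.
size 0: {}; under {} H still reaches {B,J,M,N,Y} ∋ B.
size 1: {J}, {M}, {N} …(+1); under {J} H still reaches {B,M,N} ∋ B.
{M,N}: H⊥B given {M,N} in G with H→· removed — back-door holds.
P(B|do(H)) = Σ_{M,N} P(B|H,M,N)·P(M,N).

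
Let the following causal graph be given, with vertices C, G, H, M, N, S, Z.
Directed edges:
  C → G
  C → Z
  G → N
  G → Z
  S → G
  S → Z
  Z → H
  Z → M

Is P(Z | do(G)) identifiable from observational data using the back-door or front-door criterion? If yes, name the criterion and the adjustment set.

desc(G)\{G}={H,M,N,Z}; candidates ⊆ {C,S}.
size 0: {}; under {} G still reaches {C,H,M,S,Z} ∋ Z.
size 1: {C}, {S}; under {C} G still reaches {H,M,S,Z} ∋ Z.
{C,S}: G⊥Z given {C,S} in G with G→· removed — back-door holds.
P(Z|do(G)) = Σ_{C,S} P(Z|G,C,S)·P(C,S).

P(Z|do(G)): backdoor, adjust for {C, S}.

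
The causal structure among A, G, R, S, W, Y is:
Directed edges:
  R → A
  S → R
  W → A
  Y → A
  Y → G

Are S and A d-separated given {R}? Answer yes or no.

Yes — S ⊥ A | {R}.

Bayes-Ball from S | {R} reaches ∅.
A ∉ reach(S|{R}) ⇒ S ⊥ A | {R}.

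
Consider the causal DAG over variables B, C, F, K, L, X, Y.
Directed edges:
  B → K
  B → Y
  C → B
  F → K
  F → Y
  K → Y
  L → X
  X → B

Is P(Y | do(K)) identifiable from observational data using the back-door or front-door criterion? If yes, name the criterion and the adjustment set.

P(Y|do(K)): backdoor, adjust for {B, F}.

desc(K)\{K}={Y}; candidates ⊆ {B,C,F,L,X}.
size 0: {}; under {} K still reaches {B,C,F,L,X,Y} ∋ Y.
size 1: {B}, {C}, {F} …(+2); under {B} K still reaches {F,Y} ∋ Y.
{B,F}: K⊥Y given {B,F} in G with K→· removed — back-door holds.
P(Y|do(K)) = Σ_{B,F} P(Y|K,B,F)·P(B,F).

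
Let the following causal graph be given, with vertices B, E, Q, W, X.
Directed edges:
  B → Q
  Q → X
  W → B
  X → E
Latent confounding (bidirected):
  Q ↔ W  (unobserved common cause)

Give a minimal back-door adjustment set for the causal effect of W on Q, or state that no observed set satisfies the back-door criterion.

desc(W)\{W}={B,E,Q,X}; candidates ⊆ {—}.
W↔Q: latent back-door arc(s) into W.
size 0: {}; under {} W still reaches {E,Q,X} ∋ Q.
W↔Q cannot be blocked by any observed set — no back-door set.

W→Q: no observed back-door set.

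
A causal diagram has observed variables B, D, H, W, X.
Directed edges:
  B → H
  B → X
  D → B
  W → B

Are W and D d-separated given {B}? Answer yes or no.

Bayes-Ball from W | {B} reaches {D}.
D ∈ reach(W|{B}) ⇒ W ⊥̸ D | {B}.

No — W and D are d-connected given {B}.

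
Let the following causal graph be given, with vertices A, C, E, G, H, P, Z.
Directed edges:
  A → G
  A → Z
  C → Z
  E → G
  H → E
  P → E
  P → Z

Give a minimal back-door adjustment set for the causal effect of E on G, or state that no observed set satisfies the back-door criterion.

E→G: minimal back-door set ∅.

desc(E)\{E}={G}; candidates ⊆ {A,C,H,P,Z}.
∅: E⊥G given ∅ in G with E→· removed — back-door holds.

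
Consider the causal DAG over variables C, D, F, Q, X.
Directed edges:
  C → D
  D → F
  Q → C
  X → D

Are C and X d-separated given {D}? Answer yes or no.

Bayes-Ball from C | {D} reaches {Q,X}.
X ∈ reach(C|{D}) ⇒ C ⊥̸ X | {D}.

No — C and X are d-connected given {D}.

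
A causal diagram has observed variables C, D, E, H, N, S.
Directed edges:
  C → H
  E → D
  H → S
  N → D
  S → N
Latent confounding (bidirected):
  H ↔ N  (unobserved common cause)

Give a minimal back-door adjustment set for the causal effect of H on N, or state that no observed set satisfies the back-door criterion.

desc(H)\{H}={D,N,S}; candidates ⊆ {C,E}.
H↔N: latent back-door arc(s) into H.
size 0: {}; under {} H still reaches {C,D,N} ∋ N.
size 1: {C}, {E}; under {C} H still reaches {D,N} ∋ N.
size 2: {C,E}; under {C,E} H still reaches {D,N} ∋ N.
H↔N cannot be blocked by any observed set — no back-door set.

H→N: no observed back-door set.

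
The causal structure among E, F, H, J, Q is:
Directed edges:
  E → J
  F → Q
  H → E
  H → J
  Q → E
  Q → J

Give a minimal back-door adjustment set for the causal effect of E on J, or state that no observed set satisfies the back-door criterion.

desc(E)\{E}={J}; candidates ⊆ {F,H,Q}.
size 0: {}; under {} E still reaches {F,H,J,Q} ∋ J.
size 1: {F}, {H}, {Q}; under {F} E still reaches {H,J,Q} ∋ J.
{H,Q}: E⊥J given {H,Q} in G with E→· removed — back-door holds.

E→J: minimal back-door set {H, Q}.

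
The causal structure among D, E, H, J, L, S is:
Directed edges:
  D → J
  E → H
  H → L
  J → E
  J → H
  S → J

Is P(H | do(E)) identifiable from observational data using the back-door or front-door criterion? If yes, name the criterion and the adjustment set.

P(H|do(E)): backdoor, adjust for {J}.

desc(E)\{E}={H,L}; candidates ⊆ {D,J,S}.
size 0: {}; under {} E still reaches {D,H,J,L,S} ∋ H.
{J}: E⊥H given {J} in G with E→· removed — back-door holds.
P(H|do(E)) = Σ_{J} P(H|E,J)·P(J).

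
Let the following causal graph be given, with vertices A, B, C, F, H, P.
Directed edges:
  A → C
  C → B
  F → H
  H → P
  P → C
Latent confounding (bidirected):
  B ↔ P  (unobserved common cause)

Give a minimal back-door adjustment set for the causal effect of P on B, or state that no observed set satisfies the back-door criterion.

desc(P)\{P}={B,C}; candidates ⊆ {A,F,H}.
P↔B: latent back-door arc(s) into P.
size 0: {}; under {} P still reaches {B,F,H} ∋ B.
size 1: {A}, {F}, {H}; under {A} P still reaches {B,F,H} ∋ B.
size 2: {A,F}, {A,H}, {F,H}; under {A,F} P still reaches {B,H} ∋ B.
P↔B cannot be blocked by any observed set — no back-door set.

P→B: no observed back-door set.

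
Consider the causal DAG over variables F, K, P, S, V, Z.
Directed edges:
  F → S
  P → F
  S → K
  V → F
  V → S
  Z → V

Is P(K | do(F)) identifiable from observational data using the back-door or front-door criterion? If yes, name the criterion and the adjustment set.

P(K|do(F)): backdoor, adjust for {V}.

desc(F)\{F}={K,S}; candidates ⊆ {P,V,Z}.
size 0: {}; under {} F still reaches {K,P,S,V,Z} ∋ K.
{V}: F⊥K given {V} in G with F→· removed — back-door holds.
P(K|do(F)) = Σ_{V} P(K|F,V)·P(V).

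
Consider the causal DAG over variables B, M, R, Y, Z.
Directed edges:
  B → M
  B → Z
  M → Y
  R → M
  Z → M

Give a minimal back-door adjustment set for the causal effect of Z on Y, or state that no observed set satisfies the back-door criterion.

desc(Z)\{Z}={M,Y}; candidates ⊆ {B,R}.
size 0: {}; under {} Z still reaches {B,M,Y} ∋ Y.
{B}: Z⊥Y given {B} in G with Z→· removed — back-door holds.

Z→Y: minimal back-door set {B}.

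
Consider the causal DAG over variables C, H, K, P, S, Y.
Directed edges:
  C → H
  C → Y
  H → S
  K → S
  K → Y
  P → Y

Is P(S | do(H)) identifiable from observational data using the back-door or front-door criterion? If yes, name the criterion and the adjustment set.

desc(H)\{H}={S}; candidates ⊆ {C,K,P,Y}.
∅: H⊥S given ∅ in G with H→· removed — back-door holds.
P(S|do(H)) = P(S|H) — no adjustment needed.

P(S|do(H)): backdoor, adjust for ∅.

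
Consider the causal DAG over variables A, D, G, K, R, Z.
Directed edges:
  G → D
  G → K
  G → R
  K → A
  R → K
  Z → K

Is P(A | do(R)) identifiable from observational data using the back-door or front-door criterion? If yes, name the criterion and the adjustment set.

P(A|do(R)): backdoor, adjust for {G}.

desc(R)\{R}={A,K}; candidates ⊆ {D,G,Z}.
size 0: {}; under {} R still reaches {A,D,G,K} ∋ A.
{G}: R⊥A given {G} in G with R→· removed — back-door holds.
P(A|do(R)) = Σ_{G} P(A|R,G)·P(G).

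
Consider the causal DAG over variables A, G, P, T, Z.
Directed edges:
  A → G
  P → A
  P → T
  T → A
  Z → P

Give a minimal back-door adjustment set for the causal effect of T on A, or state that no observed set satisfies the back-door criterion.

T→A: minimal back-door set {P}.

desc(T)\{T}={A,G}; candidates ⊆ {P,Z}.
size 0: {}; under {} T still reaches {A,G,P,Z} ∋ A.
{P}: T⊥A given {P} in G with T→· removed — back-door holds.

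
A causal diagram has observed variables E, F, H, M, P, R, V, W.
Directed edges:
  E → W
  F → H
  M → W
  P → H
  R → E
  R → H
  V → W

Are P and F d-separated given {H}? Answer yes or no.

Bayes-Ball from P | {H} reaches {E,F,R,W}.
F ∈ reach(P|{H}) ⇒ P ⊥̸ F | {H}.

No — P and F are d-connected given {H}.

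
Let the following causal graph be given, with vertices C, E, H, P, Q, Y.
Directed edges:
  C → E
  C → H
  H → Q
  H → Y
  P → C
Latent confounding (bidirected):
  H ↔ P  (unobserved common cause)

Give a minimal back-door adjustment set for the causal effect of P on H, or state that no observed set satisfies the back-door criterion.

desc(P)\{P}={C,E,H,Q,Y}; candidates ⊆ {—}.
P↔H: latent back-door arc(s) into P.
size 0: {}; under {} P still reaches {H,Q,Y} ∋ H.
P↔H cannot be blocked by any observed set — no back-door set.

P→H: no observed back-door set.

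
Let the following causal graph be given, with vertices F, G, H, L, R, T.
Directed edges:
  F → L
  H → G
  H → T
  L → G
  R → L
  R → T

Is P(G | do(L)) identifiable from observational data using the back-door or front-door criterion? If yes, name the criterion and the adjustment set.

P(G|do(L)): backdoor, adjust for ∅.

desc(L)\{L}={G}; candidates ⊆ {F,H,R,T}.
∅: L⊥G given ∅ in G with L→· removed — back-door holds.
P(G|do(L)) = P(G|L) — no adjustment needed.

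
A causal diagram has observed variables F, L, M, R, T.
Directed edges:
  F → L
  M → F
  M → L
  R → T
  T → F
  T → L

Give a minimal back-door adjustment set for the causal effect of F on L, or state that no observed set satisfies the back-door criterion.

desc(F)\{F}={L}; candidates ⊆ {M,R,T}.
size 0: {}; under {} F still reaches {L,M,R,T} ∋ L.
size 1: {M}, {R}, {T}; under {M} F still reaches {L,R,T} ∋ L.
{M,T}: F⊥L given {M,T} in G with F→· removed — back-door holds.

F→L: minimal back-door set {M, T}.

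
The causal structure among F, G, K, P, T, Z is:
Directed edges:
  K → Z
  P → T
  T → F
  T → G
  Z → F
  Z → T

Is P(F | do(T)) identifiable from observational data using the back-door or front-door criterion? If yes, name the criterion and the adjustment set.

desc(T)\{T}={F,G}; candidates ⊆ {K,P,Z}.
size 0: {}; under {} T still reaches {F,K,P,Z} ∋ F.
{Z}: T⊥F given {Z} in G with T→· removed — back-door holds.
P(F|do(T)) = Σ_{Z} P(F|T,Z)·P(Z).

P(F|do(T)): backdoor, adjust for {Z}.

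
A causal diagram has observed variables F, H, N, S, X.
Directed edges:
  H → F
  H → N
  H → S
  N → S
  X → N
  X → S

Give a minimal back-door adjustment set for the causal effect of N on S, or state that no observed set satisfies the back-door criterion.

N→S: minimal back-door set {H, X}.

desc(N)\{N}={S}; candidates ⊆ {F,H,X}.
size 0: {}; under {} N still reaches {F,H,S,X} ∋ S.
size 1: {F}, {H}, {X}; under {F} N still reaches {H,S,X} ∋ S.
{H,X}: N⊥S given {H,X} in G with N→· removed — back-door holds.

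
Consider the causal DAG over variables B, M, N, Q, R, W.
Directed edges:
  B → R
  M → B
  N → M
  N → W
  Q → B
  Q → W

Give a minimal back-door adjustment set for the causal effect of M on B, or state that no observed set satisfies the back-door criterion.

desc(M)\{M}={B,R}; candidates ⊆ {N,Q,W}.
∅: M⊥B given ∅ in G with M→· removed — back-door holds.

M→B: minimal back-door set ∅.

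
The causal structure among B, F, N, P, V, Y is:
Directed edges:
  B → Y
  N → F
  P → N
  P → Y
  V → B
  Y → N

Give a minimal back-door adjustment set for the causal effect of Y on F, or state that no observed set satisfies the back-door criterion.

Y→F: minimal back-door set {P}.

desc(Y)\{Y}={F,N}; candidates ⊆ {B,P,V}.
size 0: {}; under {} Y still reaches {B,F,N,P,V} ∋ F.
{P}: Y⊥F given {P} in G with Y→· removed — back-door holds.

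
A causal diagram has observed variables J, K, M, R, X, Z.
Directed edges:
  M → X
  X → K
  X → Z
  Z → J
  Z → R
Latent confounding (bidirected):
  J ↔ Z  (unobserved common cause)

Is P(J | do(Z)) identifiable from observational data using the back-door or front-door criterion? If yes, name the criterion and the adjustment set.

desc(Z)\{Z}={J,R}; candidates ⊆ {K,M,X}.
Z↔J: latent back-door arc(s) into Z.
size 0: {}; under {} Z still reaches {J,K,M,X} ∋ J.
size 1: {K}, {M}, {X}; under {K} Z still reaches {J,M,X} ∋ J.
size 2: {K,M}, {K,X}, {M,X}; under {K,M} Z still reaches {J,X} ∋ J.
Z↔J cannot be blocked by any observed set — no back-door set.
No mediator lies on a directed Z→…→J path.
Neither criterion identifies P(J|do(Z)) in this graph.

P(J|do(Z)): not identifiable (no BD/FD set).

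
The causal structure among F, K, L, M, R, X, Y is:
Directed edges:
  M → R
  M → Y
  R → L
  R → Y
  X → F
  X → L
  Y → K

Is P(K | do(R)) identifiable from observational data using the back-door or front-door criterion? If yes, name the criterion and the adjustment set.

desc(R)\{R}={K,L,Y}; candidates ⊆ {F,M,X}.
size 0: {}; under {} R still reaches {K,M,Y} ∋ K.
{M}: R⊥K given {M} in G with R→· removed — back-door holds.
P(K|do(R)) = Σ_{M} P(K|R,M)·P(M).

P(K|do(R)): backdoor, adjust for {M}.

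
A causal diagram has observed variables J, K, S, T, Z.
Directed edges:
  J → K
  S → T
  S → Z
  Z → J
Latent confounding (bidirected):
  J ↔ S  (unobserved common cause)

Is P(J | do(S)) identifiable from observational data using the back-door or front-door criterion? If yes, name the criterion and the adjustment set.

desc(S)\{S}={J,K,T,Z}; candidates ⊆ {—}.
S↔J: latent back-door arc(s) into S.
size 0: {}; under {} S still reaches {J,K} ∋ J.
S↔J cannot be blocked by any observed set — no back-door set.
{Z}: (i) intercepts every directed S→J path; (ii) no back-door S→{Z}; (iii) {S} blocks every back-door {Z}→J. Front-door holds.
P(J|do(S)) = Σ_{Z} P(Z|S) Σ_{S'} P(J|Z,S')P(S').

P(J|do(S)): frontdoor, adjust for {Z}.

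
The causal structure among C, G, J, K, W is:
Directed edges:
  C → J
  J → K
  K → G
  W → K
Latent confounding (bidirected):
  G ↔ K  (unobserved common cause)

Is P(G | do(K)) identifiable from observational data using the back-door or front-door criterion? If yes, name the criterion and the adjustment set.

P(G|do(K)): not identifiable (no BD/FD set).

desc(K)\{K}={G}; candidates ⊆ {C,J,W}.
K↔G: latent back-door arc(s) into K.
size 0: {}; under {} K still reaches {C,G,J,W} ∋ G.
size 1: {C}, {J}, {W}; under {C} K still reaches {G,J,W} ∋ G.
size 2: {C,J}, {C,W}, {J,W}; under {C,J} K still reaches {G,W} ∋ G.
K↔G cannot be blocked by any observed set — no back-door set.
No mediator lies on a directed K→…→G path.
Neither criterion identifies P(G|do(K)) in this graph.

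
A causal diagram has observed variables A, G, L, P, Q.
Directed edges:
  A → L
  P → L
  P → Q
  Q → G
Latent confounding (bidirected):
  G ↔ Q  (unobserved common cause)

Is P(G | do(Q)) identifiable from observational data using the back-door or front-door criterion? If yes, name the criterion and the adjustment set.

desc(Q)\{Q}={G}; candidates ⊆ {A,L,P}.
Q↔G: latent back-door arc(s) into Q.
size 0: {}; under {} Q still reaches {G,L,P} ∋ G.
size 1: {A}, {L}, {P}; under {A} Q still reaches {G,L,P} ∋ G.
size 2: {A,L}, {A,P}, {L,P}; under {A,L} Q still reaches {G,P} ∋ G.
Q↔G cannot be blocked by any observed set — no back-door set.
No mediator lies on a directed Q→…→G path.
Neither criterion identifies P(G|do(Q)) in this graph.

P(G|do(Q)): not identifiable (no BD/FD set).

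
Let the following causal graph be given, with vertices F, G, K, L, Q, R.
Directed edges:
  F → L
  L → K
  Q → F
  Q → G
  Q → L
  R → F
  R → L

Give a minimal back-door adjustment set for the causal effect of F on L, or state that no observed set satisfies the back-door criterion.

F→L: minimal back-door set {Q, R}.

desc(F)\{F}={K,L}; candidates ⊆ {G,Q,R}.
size 0: {}; under {} F still reaches {G,K,L,Q,R} ∋ L.
size 1: {G}, {Q}, {R}; under {G} F still reaches {K,L,Q,R} ∋ L.
{Q,R}: F⊥L given {Q,R} in G with F→· removed — back-door holds.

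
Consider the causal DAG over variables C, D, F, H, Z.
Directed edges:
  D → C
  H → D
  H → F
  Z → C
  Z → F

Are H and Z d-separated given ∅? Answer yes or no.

Yes — H ⊥ Z | ∅.

Bayes-Ball from H | ∅ reaches {C,D,F}.
Z ∉ reach(H|∅) ⇒ H ⊥ Z | ∅.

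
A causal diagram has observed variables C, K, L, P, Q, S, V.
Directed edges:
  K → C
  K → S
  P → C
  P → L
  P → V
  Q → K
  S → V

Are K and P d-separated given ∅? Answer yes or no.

Bayes-Ball from K | ∅ reaches {C,Q,S,V}.
P ∉ reach(K|∅) ⇒ K ⊥ P | ∅.

Yes — K ⊥ P | ∅.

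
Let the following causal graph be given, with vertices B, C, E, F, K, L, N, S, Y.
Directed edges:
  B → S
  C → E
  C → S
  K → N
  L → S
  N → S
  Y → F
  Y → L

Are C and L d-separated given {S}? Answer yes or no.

No — C and L are d-connected given {S}.

Bayes-Ball from C | {S} reaches {B,E,F,K,L,N,Y}.
L ∈ reach(C|{S}) ⇒ C ⊥̸ L | {S}.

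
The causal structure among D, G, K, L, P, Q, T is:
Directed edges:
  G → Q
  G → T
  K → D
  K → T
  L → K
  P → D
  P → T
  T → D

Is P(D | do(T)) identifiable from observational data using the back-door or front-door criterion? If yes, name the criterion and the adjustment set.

desc(T)\{T}={D}; candidates ⊆ {G,K,L,P,Q}.
size 0: {}; under {} T still reaches {D,G,K,L,P,Q} ∋ D.
size 1: {G}, {K}, {L} …(+2); under {G} T still reaches {D,K,L,P} ∋ D.
{K,P}: T⊥D given {K,P} in G with T→· removed — back-door holds.
P(D|do(T)) = Σ_{K,P} P(D|T,K,P)·P(K,P).

P(D|do(T)): backdoor, adjust for {K, P}.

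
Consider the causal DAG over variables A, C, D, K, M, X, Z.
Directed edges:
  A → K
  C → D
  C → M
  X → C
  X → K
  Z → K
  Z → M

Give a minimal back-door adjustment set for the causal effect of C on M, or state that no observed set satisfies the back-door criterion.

desc(C)\{C}={D,M}; candidates ⊆ {A,K,X,Z}.
∅: C⊥M given ∅ in G with C→· removed — back-door holds.

C→M: minimal back-door set ∅.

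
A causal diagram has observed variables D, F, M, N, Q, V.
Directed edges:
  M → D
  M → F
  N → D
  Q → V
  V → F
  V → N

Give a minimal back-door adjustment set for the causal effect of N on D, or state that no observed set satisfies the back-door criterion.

desc(N)\{N}={D}; candidates ⊆ {F,M,Q,V}.
∅: N⊥D given ∅ in G with N→· removed — back-door holds.

N→D: minimal back-door set ∅.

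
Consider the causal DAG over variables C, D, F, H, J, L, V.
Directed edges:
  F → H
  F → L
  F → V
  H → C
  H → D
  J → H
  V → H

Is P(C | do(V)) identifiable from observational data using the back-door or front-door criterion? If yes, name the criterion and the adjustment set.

desc(V)\{V}={C,D,H}; candidates ⊆ {F,J,L}.
size 0: {}; under {} V still reaches {C,D,F,H,L} ∋ C.
{F}: V⊥C given {F} in G with V→· removed — back-door holds.
P(C|do(V)) = Σ_{F} P(C|V,F)·P(F).

P(C|do(V)): backdoor, adjust for {F}.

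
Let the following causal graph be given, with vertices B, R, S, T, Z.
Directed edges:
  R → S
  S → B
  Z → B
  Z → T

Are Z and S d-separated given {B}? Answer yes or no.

No — Z and S are d-connected given {B}.

Bayes-Ball from Z | {B} reaches {R,S,T}.
S ∈ reach(Z|{B}) ⇒ Z ⊥̸ S | {B}.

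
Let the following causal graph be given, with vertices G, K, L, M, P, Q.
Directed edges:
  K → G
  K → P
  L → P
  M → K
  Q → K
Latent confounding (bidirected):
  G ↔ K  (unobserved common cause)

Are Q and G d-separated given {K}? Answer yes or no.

Bayes-Ball from Q | {K} reaches {G,M}.
G ∈ reach(Q|{K}) ⇒ Q ⊥̸ G | {K}.

No — Q and G are d-connected given {K}.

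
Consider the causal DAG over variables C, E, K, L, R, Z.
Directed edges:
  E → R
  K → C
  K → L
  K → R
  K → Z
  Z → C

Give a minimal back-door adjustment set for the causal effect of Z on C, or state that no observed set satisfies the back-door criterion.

desc(Z)\{Z}={C}; candidates ⊆ {E,K,L,R}.
size 0: {}; under {} Z still reaches {C,K,L,R} ∋ C.
{K}: Z⊥C given {K} in G with Z→· removed — back-door holds.

Z→C: minimal back-door set {K}.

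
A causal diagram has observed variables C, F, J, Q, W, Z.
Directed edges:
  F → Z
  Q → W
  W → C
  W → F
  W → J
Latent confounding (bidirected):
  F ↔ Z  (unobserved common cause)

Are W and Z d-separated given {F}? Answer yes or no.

No — W and Z are d-connected given {F}.

Bayes-Ball from W | {F} reaches {C,J,Q,Z}.
Z ∈ reach(W|{F}) ⇒ W ⊥̸ Z | {F}.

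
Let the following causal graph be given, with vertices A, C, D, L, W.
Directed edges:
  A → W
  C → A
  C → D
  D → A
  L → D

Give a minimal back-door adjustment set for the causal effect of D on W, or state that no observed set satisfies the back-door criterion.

desc(D)\{D}={A,W}; candidates ⊆ {C,L}.
size 0: {}; under {} D still reaches {A,C,L,W} ∋ W.
{C}: D⊥W given {C} in G with D→· removed — back-door holds.

D→W: minimal back-door set {C}.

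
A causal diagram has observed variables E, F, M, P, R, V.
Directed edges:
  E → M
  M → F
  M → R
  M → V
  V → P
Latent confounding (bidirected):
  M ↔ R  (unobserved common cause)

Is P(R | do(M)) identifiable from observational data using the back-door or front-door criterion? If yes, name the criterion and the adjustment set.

desc(M)\{M}={F,P,R,V}; candidates ⊆ {E}.
M↔R: latent back-door arc(s) into M.
size 0: {}; under {} M still reaches {E,R} ∋ R.
size 1: {E}; under {E} M still reaches {R} ∋ R.
M↔R cannot be blocked by any observed set — no back-door set.
No mediator lies on a directed M→…→R path.
Neither criterion identifies P(R|do(M)) in this graph.

P(R|do(M)): not identifiable (no BD/FD set).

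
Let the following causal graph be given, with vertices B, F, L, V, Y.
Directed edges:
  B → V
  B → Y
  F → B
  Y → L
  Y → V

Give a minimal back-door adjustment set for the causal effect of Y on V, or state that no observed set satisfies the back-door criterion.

desc(Y)\{Y}={L,V}; candidates ⊆ {B,F}.
size 0: {}; under {} Y still reaches {B,F,V} ∋ V.
{B}: Y⊥V given {B} in G with Y→· removed — back-door holds.

Y→V: minimal back-door set {B}.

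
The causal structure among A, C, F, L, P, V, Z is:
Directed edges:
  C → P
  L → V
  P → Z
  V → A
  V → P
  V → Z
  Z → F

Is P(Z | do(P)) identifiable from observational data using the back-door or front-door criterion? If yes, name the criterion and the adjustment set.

P(Z|do(P)): backdoor, adjust for {V}.

desc(P)\{P}={F,Z}; candidates ⊆ {A,C,L,V}.
size 0: {}; under {} P still reaches {A,C,F,L,V,Z} ∋ Z.
{V}: P⊥Z given {V} in G with P→· removed — back-door holds.
P(Z|do(P)) = Σ_{V} P(Z|P,V)·P(V).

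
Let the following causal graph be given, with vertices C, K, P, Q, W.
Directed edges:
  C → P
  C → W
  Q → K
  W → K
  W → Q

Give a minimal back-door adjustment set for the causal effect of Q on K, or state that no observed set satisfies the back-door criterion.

desc(Q)\{Q}={K}; candidates ⊆ {C,P,W}.
size 0: {}; under {} Q still reaches {C,K,P,W} ∋ K.
{W}: Q⊥K given {W} in G with Q→· removed — back-door holds.

Q→K: minimal back-door set {W}.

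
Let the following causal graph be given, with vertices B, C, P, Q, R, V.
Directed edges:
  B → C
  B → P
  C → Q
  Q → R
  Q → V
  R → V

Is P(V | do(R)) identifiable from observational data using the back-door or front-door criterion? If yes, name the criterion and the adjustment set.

P(V|do(R)): backdoor, adjust for {Q}.

desc(R)\{R}={V}; candidates ⊆ {B,C,P,Q}.
size 0: {}; under {} R still reaches {B,C,P,Q,V} ∋ V.
{Q}: R⊥V given {Q} in G with R→· removed — back-door holds.
P(V|do(R)) = Σ_{Q} P(V|R,Q)·P(Q).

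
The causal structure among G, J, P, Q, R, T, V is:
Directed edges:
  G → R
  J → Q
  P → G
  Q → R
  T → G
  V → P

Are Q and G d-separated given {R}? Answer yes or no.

Bayes-Ball from Q | {R} reaches {G,J,P,T,V}.
G ∈ reach(Q|{R}) ⇒ Q ⊥̸ G | {R}.

No — Q and G are d-connected given {R}.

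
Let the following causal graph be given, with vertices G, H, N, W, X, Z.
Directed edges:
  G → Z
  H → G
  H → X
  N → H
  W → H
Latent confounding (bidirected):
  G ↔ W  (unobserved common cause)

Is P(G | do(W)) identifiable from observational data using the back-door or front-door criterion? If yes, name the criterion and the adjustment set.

desc(W)\{W}={G,H,X,Z}; candidates ⊆ {N}.
W↔G: latent back-door arc(s) into W.
size 0: {}; under {} W still reaches {G,Z} ∋ G.
size 1: {N}; under {N} W still reaches {G,Z} ∋ G.
W↔G cannot be blocked by any observed set — no back-door set.
{H}: (i) intercepts every directed W→G path; (ii) no back-door W→{H}; (iii) {W} blocks every back-door {H}→G. Front-door holds.
P(G|do(W)) = Σ_{H} P(H|W) Σ_{W'} P(G|H,W')P(W').

P(G|do(W)): frontdoor, adjust for {H}.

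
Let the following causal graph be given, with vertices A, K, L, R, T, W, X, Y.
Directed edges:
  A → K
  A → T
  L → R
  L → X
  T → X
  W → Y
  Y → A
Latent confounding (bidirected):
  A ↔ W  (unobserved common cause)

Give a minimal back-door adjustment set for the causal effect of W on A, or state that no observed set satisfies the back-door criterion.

W→A: no observed back-door set.

desc(W)\{W}={A,K,T,X,Y}; candidates ⊆ {L,R}.
W↔A: latent back-door arc(s) into W.
size 0: {}; under {} W still reaches {A,K,T,X} ∋ A.
size 1: {L}, {R}; under {L} W still reaches {A,K,T,X} ∋ A.
size 2: {L,R}; under {L,R} W still reaches {A,K,T,X} ∋ A.
W↔A cannot be blocked by any observed set — no back-door set.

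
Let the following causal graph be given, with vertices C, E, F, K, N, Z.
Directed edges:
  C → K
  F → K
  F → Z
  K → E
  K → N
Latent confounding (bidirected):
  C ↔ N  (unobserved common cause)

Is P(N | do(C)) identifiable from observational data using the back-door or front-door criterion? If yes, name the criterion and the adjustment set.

desc(C)\{C}={E,K,N}; candidates ⊆ {F,Z}.
C↔N: latent back-door arc(s) into C.
size 0: {}; under {} C still reaches {N} ∋ N.
size 1: {F}, {Z}; under {F} C still reaches {N} ∋ N.
size 2: {F,Z}; under {F,Z} C still reaches {N} ∋ N.
C↔N cannot be blocked by any observed set — no back-door set.
{K}: (i) intercepts every directed C→N path; (ii) no back-door C→{K}; (iii) {C} blocks every back-door {K}→N. Front-door holds.
P(N|do(C)) = Σ_{K} P(K|C) Σ_{C'} P(N|K,C')P(C').

P(N|do(C)): frontdoor, adjust for {K}.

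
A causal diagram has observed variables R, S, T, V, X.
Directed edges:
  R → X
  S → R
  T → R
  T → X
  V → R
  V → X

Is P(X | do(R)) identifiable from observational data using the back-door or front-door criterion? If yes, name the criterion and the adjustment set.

P(X|do(R)): backdoor, adjust for {T, V}.

desc(R)\{R}={X}; candidates ⊆ {S,T,V}.
size 0: {}; under {} R still reaches {S,T,V,X} ∋ X.
size 1: {S}, {T}, {V}; under {S} R still reaches {T,V,X} ∋ X.
{T,V}: R⊥X given {T,V} in G with R→· removed — back-door holds.
P(X|do(R)) = Σ_{T,V} P(X|R,T,V)·P(T,V).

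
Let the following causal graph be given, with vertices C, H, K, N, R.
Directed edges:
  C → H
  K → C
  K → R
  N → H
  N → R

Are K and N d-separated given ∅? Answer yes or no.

Bayes-Ball from K | ∅ reaches {C,H,R}.
N ∉ reach(K|∅) ⇒ K ⊥ N | ∅.

Yes — K ⊥ N | ∅.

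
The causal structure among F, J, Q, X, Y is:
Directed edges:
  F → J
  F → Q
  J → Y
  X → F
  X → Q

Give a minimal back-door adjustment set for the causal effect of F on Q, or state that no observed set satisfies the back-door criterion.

desc(F)\{F}={J,Q,Y}; candidates ⊆ {X}.
size 0: {}; under {} F still reaches {Q,X} ∋ Q.
{X}: F⊥Q given {X} in G with F→· removed — back-door holds.

F→Q: minimal back-door set {X}.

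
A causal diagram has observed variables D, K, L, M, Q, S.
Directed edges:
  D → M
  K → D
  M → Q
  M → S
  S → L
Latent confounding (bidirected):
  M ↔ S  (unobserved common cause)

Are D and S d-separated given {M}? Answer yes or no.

Bayes-Ball from D | {M} reaches {K,L,S}.
S ∈ reach(D|{M}) ⇒ D ⊥̸ S | {M}.

No — D and S are d-connected given {M}.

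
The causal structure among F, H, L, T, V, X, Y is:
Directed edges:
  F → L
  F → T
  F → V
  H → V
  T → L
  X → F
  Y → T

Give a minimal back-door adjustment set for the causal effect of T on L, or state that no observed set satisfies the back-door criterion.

T→L: minimal back-door set {F}.

desc(T)\{T}={L}; candidates ⊆ {F,H,V,X,Y}.
size 0: {}; under {} T still reaches {F,L,V,X,Y} ∋ L.
{F}: T⊥L given {F} in G with T→· removed — back-door holds.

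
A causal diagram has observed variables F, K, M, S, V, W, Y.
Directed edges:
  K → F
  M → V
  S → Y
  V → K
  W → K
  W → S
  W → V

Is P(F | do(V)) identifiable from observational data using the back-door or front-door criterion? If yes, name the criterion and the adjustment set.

P(F|do(V)): backdoor, adjust for {W}.

desc(V)\{V}={F,K}; candidates ⊆ {M,S,W,Y}.
size 0: {}; under {} V still reaches {F,K,M,S,W,Y} ∋ F.
{W}: V⊥F given {W} in G with V→· removed — back-door holds.
P(F|do(V)) = Σ_{W} P(F|V,W)·P(W).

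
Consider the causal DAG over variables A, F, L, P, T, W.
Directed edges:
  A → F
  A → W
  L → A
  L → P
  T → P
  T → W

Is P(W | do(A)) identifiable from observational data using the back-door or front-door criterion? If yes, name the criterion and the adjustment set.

desc(A)\{A}={F,W}; candidates ⊆ {L,P,T}.
∅: A⊥W given ∅ in G with A→· removed — back-door holds.
P(W|do(A)) = P(W|A) — no adjustment needed.

P(W|do(A)): backdoor, adjust for ∅.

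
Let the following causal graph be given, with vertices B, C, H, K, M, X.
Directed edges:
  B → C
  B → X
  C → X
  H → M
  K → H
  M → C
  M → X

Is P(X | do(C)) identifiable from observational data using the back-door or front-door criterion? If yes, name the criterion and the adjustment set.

P(X|do(C)): backdoor, adjust for {B, M}.

desc(C)\{C}={X}; candidates ⊆ {B,H,K,M}.
size 0: {}; under {} C still reaches {B,H,K,M,X} ∋ X.
size 1: {B}, {H}, {K} …(+1); under {B} C still reaches {H,K,M,X} ∋ X.
{B,M}: C⊥X given {B,M} in G with C→· removed — back-door holds.
P(X|do(C)) = Σ_{B,M} P(X|C,B,M)·P(B,M).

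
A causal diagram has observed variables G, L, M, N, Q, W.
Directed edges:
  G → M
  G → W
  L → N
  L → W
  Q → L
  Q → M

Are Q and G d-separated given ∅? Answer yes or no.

Yes — Q ⊥ G | ∅.

Bayes-Ball from Q | ∅ reaches {L,M,N,W}.
G ∉ reach(Q|∅) ⇒ Q ⊥ G | ∅.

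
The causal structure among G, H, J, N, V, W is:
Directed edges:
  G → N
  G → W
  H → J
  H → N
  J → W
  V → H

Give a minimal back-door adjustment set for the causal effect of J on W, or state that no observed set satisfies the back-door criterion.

J→W: minimal back-door set ∅.

desc(J)\{J}={W}; candidates ⊆ {G,H,N,V}.
∅: J⊥W given ∅ in G with J→· removed — back-door holds.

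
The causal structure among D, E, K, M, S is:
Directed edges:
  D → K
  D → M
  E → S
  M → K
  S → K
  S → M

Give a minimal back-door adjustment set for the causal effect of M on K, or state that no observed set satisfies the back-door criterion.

desc(M)\{M}={K}; candidates ⊆ {D,E,S}.
size 0: {}; under {} M still reaches {D,E,K,S} ∋ K.
size 1: {D}, {E}, {S}; under {D} M still reaches {E,K,S} ∋ K.
{D,S}: M⊥K given {D,S} in G with M→· removed — back-door holds.

M→K: minimal back-door set {D, S}.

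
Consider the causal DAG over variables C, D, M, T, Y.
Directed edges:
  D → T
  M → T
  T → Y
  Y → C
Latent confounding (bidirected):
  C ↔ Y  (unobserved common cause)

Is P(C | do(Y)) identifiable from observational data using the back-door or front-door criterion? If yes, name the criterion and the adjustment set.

P(C|do(Y)): not identifiable (no BD/FD set).

desc(Y)\{Y}={C}; candidates ⊆ {D,M,T}.
Y↔C: latent back-door arc(s) into Y.
size 0: {}; under {} Y still reaches {C,D,M,T} ∋ C.
size 1: {D}, {M}, {T}; under {D} Y still reaches {C,M,T} ∋ C.
size 2: {D,M}, {D,T}, {M,T}; under {D,M} Y still reaches {C,T} ∋ C.
Y↔C cannot be blocked by any observed set — no back-door set.
No mediator lies on a directed Y→…→C path.
Neither criterion identifies P(C|do(Y)) in this graph.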